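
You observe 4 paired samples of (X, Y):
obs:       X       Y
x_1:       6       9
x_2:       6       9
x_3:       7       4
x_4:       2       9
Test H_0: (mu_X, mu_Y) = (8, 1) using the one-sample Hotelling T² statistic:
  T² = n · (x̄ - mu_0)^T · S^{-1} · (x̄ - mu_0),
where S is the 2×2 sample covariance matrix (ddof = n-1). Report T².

Step 1 — sample mean vector:
  mean(X) = (6 + 6 + 7 + 2) / 4 = 21/4 = 5.25
  mean(Y) = (9 + 9 + 4 + 9) / 4 = 31/4 = 7.75
  x̄ = (5.25, 7.75),  deviation x̄ - mu_0 = (5.25, 7.75) - (8, 1) = (-2.75, 6.75).

Step 2 — sample covariance matrix, S[i,j] = (1/(n-1)) · Σ_k (x_{k,i} - mean_i) · (x_{k,j} - mean_j), divisor n-1 = 3:
  S[X,X] = ((0.75)·(0.75) + (0.75)·(0.75) + (1.75)·(1.75) + (-3.25)·(-3.25)) / 3 = 14.75/3 = 4.9167
  S[X,Y] = ((0.75)·(1.25) + (0.75)·(1.25) + (1.75)·(-3.75) + (-3.25)·(1.25)) / 3 = -8.75/3 = -2.9167
  S[Y,Y] = ((1.25)·(1.25) + (1.25)·(1.25) + (-3.75)·(-3.75) + (1.25)·(1.25)) / 3 = 18.75/3 = 6.25
  S = [[4.9167, -2.9167],
 [-2.9167, 6.25]].

Step 3 — invert S. det(S) = 4.9167·6.25 - (-2.9167)² = 22.2222.
  S^{-1} = (1/det) · [[d, -b], [-b, a]] = [[0.2812, 0.1312],
 [0.1312, 0.2212]].

Step 4 — quadratic form (x̄ - mu_0)^T · S^{-1} · (x̄ - mu_0):
  S^{-1} · (x̄ - mu_0) = (0.1125, 1.1325),
  (x̄ - mu_0)^T · [...] = (-2.75)·(0.1125) + (6.75)·(1.1325) = 7.335.

Step 5 — scale by n: T² = 4 · 7.335 = 29.34.

T² ≈ 29.34


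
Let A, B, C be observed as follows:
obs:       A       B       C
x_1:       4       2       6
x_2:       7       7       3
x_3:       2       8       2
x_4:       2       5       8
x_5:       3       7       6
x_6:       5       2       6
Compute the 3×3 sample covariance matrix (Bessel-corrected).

Step 1 — column means:
  mean(A) = (4 + 7 + 2 + 2 + 3 + 5) / 6 = 23/6 = 3.8333
  mean(B) = (2 + 7 + 8 + 5 + 7 + 2) / 6 = 31/6 = 5.1667
  mean(C) = (6 + 3 + 2 + 8 + 6 + 6) / 6 = 31/6 = 5.1667

Step 2 — sample covariance S[i,j] = (1/(n-1)) · Σ_k (x_{k,i} - mean_i) · (x_{k,j} - mean_j), with n-1 = 5.
  S[A,A] = ((0.1667)·(0.1667) + (3.1667)·(3.1667) + (-1.8333)·(-1.8333) + (-1.8333)·(-1.8333) + (-0.8333)·(-0.8333) + (1.1667)·(1.1667)) / 5 = 18.8333/5 = 3.7667
  S[A,B] = ((0.1667)·(-3.1667) + (3.1667)·(1.8333) + (-1.8333)·(2.8333) + (-1.8333)·(-0.1667) + (-0.8333)·(1.8333) + (1.1667)·(-3.1667)) / 5 = -4.8333/5 = -0.9667
  S[A,C] = ((0.1667)·(0.8333) + (3.1667)·(-2.1667) + (-1.8333)·(-3.1667) + (-1.8333)·(2.8333) + (-0.8333)·(0.8333) + (1.1667)·(0.8333)) / 5 = -5.8333/5 = -1.1667
  S[B,B] = ((-3.1667)·(-3.1667) + (1.8333)·(1.8333) + (2.8333)·(2.8333) + (-0.1667)·(-0.1667) + (1.8333)·(1.8333) + (-3.1667)·(-3.1667)) / 5 = 34.8333/5 = 6.9667
  S[B,C] = ((-3.1667)·(0.8333) + (1.8333)·(-2.1667) + (2.8333)·(-3.1667) + (-0.1667)·(2.8333) + (1.8333)·(0.8333) + (-3.1667)·(0.8333)) / 5 = -17.1667/5 = -3.4333
  S[C,C] = ((0.8333)·(0.8333) + (-2.1667)·(-2.1667) + (-3.1667)·(-3.1667) + (2.8333)·(2.8333) + (0.8333)·(0.8333) + (0.8333)·(0.8333)) / 5 = 24.8333/5 = 4.9667

S is symmetric (S[j,i] = S[i,j]). Assembling:

S = [[3.7667, -0.9667, -1.1667],
 [-0.9667, 6.9667, -3.4333],
 [-1.1667, -3.4333, 4.9667]]


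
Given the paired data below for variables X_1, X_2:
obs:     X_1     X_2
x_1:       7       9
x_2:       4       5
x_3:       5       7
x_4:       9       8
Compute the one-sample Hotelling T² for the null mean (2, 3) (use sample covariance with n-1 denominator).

Step 1 — sample mean vector:
  mean(X_1) = (7 + 4 + 5 + 9) / 4 = 25/4 = 6.25
  mean(X_2) = (9 + 5 + 7 + 8) / 4 = 29/4 = 7.25
  x̄ = (6.25, 7.25),  deviation x̄ - mu_0 = (6.25, 7.25) - (2, 3) = (4.25, 4.25).

Step 2 — sample covariance matrix, S[i,j] = (1/(n-1)) · Σ_k (x_{k,i} - mean_i) · (x_{k,j} - mean_j), divisor n-1 = 3:
  S[X_1,X_1] = ((0.75)·(0.75) + (-2.25)·(-2.25) + (-1.25)·(-1.25) + (2.75)·(2.75)) / 3 = 14.75/3 = 4.9167
  S[X_1,X_2] = ((0.75)·(1.75) + (-2.25)·(-2.25) + (-1.25)·(-0.25) + (2.75)·(0.75)) / 3 = 8.75/3 = 2.9167
  S[X_2,X_2] = ((1.75)·(1.75) + (-2.25)·(-2.25) + (-0.25)·(-0.25) + (0.75)·(0.75)) / 3 = 8.75/3 = 2.9167
  S = [[4.9167, 2.9167],
 [2.9167, 2.9167]].

Step 3 — invert S. det(S) = 4.9167·2.9167 - (2.9167)² = 5.8333.
  S^{-1} = (1/det) · [[d, -b], [-b, a]] = [[0.5, -0.5],
 [-0.5, 0.8429]].

Step 4 — quadratic form (x̄ - mu_0)^T · S^{-1} · (x̄ - mu_0):
  S^{-1} · (x̄ - mu_0) = (0, 1.4571),
  (x̄ - mu_0)^T · [...] = (4.25)·(0) + (4.25)·(1.4571) = 6.1929.

Step 5 — scale by n: T² = 4 · 6.1929 = 24.7714.

T² ≈ 24.7714


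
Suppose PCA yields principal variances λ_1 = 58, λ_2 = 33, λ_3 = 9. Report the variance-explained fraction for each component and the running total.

Step 1 — total variance = trace(Sigma) = Σ λ_i = 58 + 33 + 9 = 100.

Step 2 — fraction explained by component i = λ_i / Σ λ:
  PC1: 58/100 = 0.58
  PC2: 33/100 = 0.33
  PC3: 9/100 = 0.09

Step 3 — cumulative fraction after k components = (λ_1 + ... + λ_k) / Σ λ:
  k = 1: 58/100 = 0.58
  k = 2: (58 + 33)/100 = 91/100 = 0.91
  k = 3: (58 + 33 + 9)/100 = 100/100 = 1

Summary (fraction, with percent):

explained: PC1 0.58 (58%), PC2 0.33 (33%), PC3 0.09 (9%);  cumulative: 0.58, 0.91, 1


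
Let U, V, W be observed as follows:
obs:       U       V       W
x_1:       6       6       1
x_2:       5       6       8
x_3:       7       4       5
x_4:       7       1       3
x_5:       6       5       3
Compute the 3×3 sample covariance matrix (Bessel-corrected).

Step 1 — column means:
  mean(U) = (6 + 5 + 7 + 7 + 6) / 5 = 31/5 = 6.2
  mean(V) = (6 + 6 + 4 + 1 + 5) / 5 = 22/5 = 4.4
  mean(W) = (1 + 8 + 5 + 3 + 3) / 5 = 20/5 = 4

Step 2 — sample covariance S[i,j] = (1/(n-1)) · Σ_k (x_{k,i} - mean_i) · (x_{k,j} - mean_j), with n-1 = 4.
  S[U,U] = ((-0.2)·(-0.2) + (-1.2)·(-1.2) + (0.8)·(0.8) + (0.8)·(0.8) + (-0.2)·(-0.2)) / 4 = 2.8/4 = 0.7
  S[U,V] = ((-0.2)·(1.6) + (-1.2)·(1.6) + (0.8)·(-0.4) + (0.8)·(-3.4) + (-0.2)·(0.6)) / 4 = -5.4/4 = -1.35
  S[U,W] = ((-0.2)·(-3) + (-1.2)·(4) + (0.8)·(1) + (0.8)·(-1) + (-0.2)·(-1)) / 4 = -4/4 = -1
  S[V,V] = ((1.6)·(1.6) + (1.6)·(1.6) + (-0.4)·(-0.4) + (-3.4)·(-3.4) + (0.6)·(0.6)) / 4 = 17.2/4 = 4.3
  S[V,W] = ((1.6)·(-3) + (1.6)·(4) + (-0.4)·(1) + (-3.4)·(-1) + (0.6)·(-1)) / 4 = 4/4 = 1
  S[W,W] = ((-3)·(-3) + (4)·(4) + (1)·(1) + (-1)·(-1) + (-1)·(-1)) / 4 = 28/4 = 7

S is symmetric (S[j,i] = S[i,j]). Assembling:

S = [[0.7, -1.35, -1],
 [-1.35, 4.3, 1],
 [-1, 1, 7]]


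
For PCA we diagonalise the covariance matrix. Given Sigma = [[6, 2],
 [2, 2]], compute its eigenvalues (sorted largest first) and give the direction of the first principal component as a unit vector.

Step 1 — characteristic polynomial of 2×2 Sigma:
  det(Sigma - λI) = λ² - trace · λ + det = 0.
  trace = 6 + 2 = 8, det = 6·2 - (2)² = 8.
Step 2 — discriminant:
  Δ = trace² - 4·det = 64 - 32 = 32.
Step 3 — eigenvalues:
  λ = (trace ± √Δ)/2 = (8 ± 5.6569)/2,
  λ_1 = 6.8284,  λ_2 = 1.1716.

Step 4 — unit eigenvector for λ_1: solve (Sigma - λ_1 I)v = 0. First row:
  (6 - 6.8284)·v_x + (2)·v_y = 0, i.e. (-0.8284)·v_x + (2)·v_y = 0,
  so v ∝ (b, λ_1 - a) = (2, 0.8284) = u.
  ||u|| = √((2)² + (0.8284)²) = √(4.6863) ≈ 2.1648,
  v_1 = u/||u|| ≈ (0.9239, 0.3827) (||v_1|| = 1).

λ_1 = 6.8284,  λ_2 = 1.1716;  v_1 ≈ (0.9239, 0.3827)


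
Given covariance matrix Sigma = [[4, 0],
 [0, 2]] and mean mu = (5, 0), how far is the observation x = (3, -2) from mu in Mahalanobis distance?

Step 1 — centre the observation: (x - mu) = (-2, -2).

Step 2 — invert Sigma. det(Sigma) = 4·2 - (0)² = 8.
  Sigma^{-1} = (1/det) · [[d, -b], [-b, a]] = [[0.25, 0],
 [0, 0.5]].

Step 3 — form the quadratic (x - mu)^T · Sigma^{-1} · (x - mu):
  Sigma^{-1} · (x - mu) = (-0.5, -1).
  (x - mu)^T · [Sigma^{-1} · (x - mu)] = (-2)·(-0.5) + (-2)·(-1) = 3.

Step 4 — take square root: d = √(3) ≈ 1.7321.

d(x, mu) = √(3) ≈ 1.7321


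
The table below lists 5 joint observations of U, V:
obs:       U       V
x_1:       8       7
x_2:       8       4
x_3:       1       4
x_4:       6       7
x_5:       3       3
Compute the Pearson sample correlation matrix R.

Step 1 — column means:
  mean(U) = (8 + 8 + 1 + 6 + 3) / 5 = 26/5 = 5.2
  mean(V) = (7 + 4 + 4 + 7 + 3) / 5 = 25/5 = 5

Step 2 — sample variances and covariances s[i,j] = (1/(n-1)) · Σ_k (x_{k,i} - mean_i) · (x_{k,j} - mean_j), with n-1 = 4:
  s[U,U] = ((2.8)·(2.8) + (2.8)·(2.8) + (-4.2)·(-4.2) + (0.8)·(0.8) + (-2.2)·(-2.2)) / 4 = 38.8/4 = 9.7
  s[U,V] = ((2.8)·(2) + (2.8)·(-1) + (-4.2)·(-1) + (0.8)·(2) + (-2.2)·(-2)) / 4 = 13/4 = 3.25
  s[V,V] = ((2)·(2) + (-1)·(-1) + (-1)·(-1) + (2)·(2) + (-2)·(-2)) / 4 = 14/4 = 3.5
  Sample standard deviations s_i = √(s[i,i]):
  s(U) = √(9.7) = 3.1145
  s(V) = √(3.5) = 1.8708

Step 3 — r_{ij} = s_{ij} / (s_i · s_j):
  r[U,U] = 1 (diagonal).
  r[U,V] = 3.25 / (3.1145 · 1.8708) = 3.25 / 5.8267 = 0.5578
  r[V,V] = 1 (diagonal).

R is symmetric with unit diagonal. Assembling:

R = [[1, 0.5578],
 [0.5578, 1]]


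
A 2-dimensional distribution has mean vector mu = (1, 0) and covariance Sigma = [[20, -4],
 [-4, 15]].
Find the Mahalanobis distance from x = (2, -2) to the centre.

Step 1 — centre the observation: (x - mu) = (1, -2).

Step 2 — invert Sigma. det(Sigma) = 20·15 - (-4)² = 284.
  Sigma^{-1} = (1/det) · [[d, -b], [-b, a]] = [[0.0528, 0.0141],
 [0.0141, 0.0704]].

Step 3 — form the quadratic (x - mu)^T · Sigma^{-1} · (x - mu):
  Sigma^{-1} · (x - mu) = (0.0246, -0.1268).
  (x - mu)^T · [Sigma^{-1} · (x - mu)] = (1)·(0.0246) + (-2)·(-0.1268) = 0.2782.

Step 4 — take square root: d = √(0.2782) ≈ 0.5274.

d(x, mu) = √(0.2782) ≈ 0.5274


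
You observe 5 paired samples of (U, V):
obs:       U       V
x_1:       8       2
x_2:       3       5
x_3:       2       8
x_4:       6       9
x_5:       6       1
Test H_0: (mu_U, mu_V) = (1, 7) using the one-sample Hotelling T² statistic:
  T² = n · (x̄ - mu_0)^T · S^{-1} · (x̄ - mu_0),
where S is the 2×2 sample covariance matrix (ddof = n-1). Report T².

Step 1 — sample mean vector:
  mean(U) = (8 + 3 + 2 + 6 + 6) / 5 = 25/5 = 5
  mean(V) = (2 + 5 + 8 + 9 + 1) / 5 = 25/5 = 5
  x̄ = (5, 5),  deviation x̄ - mu_0 = (5, 5) - (1, 7) = (4, -2).

Step 2 — sample covariance matrix, S[i,j] = (1/(n-1)) · Σ_k (x_{k,i} - mean_i) · (x_{k,j} - mean_j), divisor n-1 = 4:
  S[U,U] = ((3)·(3) + (-2)·(-2) + (-3)·(-3) + (1)·(1) + (1)·(1)) / 4 = 24/4 = 6
  S[U,V] = ((3)·(-3) + (-2)·(0) + (-3)·(3) + (1)·(4) + (1)·(-4)) / 4 = -18/4 = -4.5
  S[V,V] = ((-3)·(-3) + (0)·(0) + (3)·(3) + (4)·(4) + (-4)·(-4)) / 4 = 50/4 = 12.5
  S = [[6, -4.5],
 [-4.5, 12.5]].

Step 3 — invert S. det(S) = 6·12.5 - (-4.5)² = 54.75.
  S^{-1} = (1/det) · [[d, -b], [-b, a]] = [[0.2283, 0.0822],
 [0.0822, 0.1096]].

Step 4 — quadratic form (x̄ - mu_0)^T · S^{-1} · (x̄ - mu_0):
  S^{-1} · (x̄ - mu_0) = (0.7489, 0.1096),
  (x̄ - mu_0)^T · [...] = (4)·(0.7489) + (-2)·(0.1096) = 2.7763.

Step 5 — scale by n: T² = 5 · 2.7763 = 13.8813.

T² ≈ 13.8813


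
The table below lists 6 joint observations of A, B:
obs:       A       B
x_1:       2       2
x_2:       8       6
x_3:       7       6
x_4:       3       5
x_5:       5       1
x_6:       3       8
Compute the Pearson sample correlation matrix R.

Step 1 — column means:
  mean(A) = (2 + 8 + 7 + 3 + 5 + 3) / 6 = 28/6 = 4.6667
  mean(B) = (2 + 6 + 6 + 5 + 1 + 8) / 6 = 28/6 = 4.6667

Step 2 — sample variances and covariances s[i,j] = (1/(n-1)) · Σ_k (x_{k,i} - mean_i) · (x_{k,j} - mean_j), with n-1 = 5:
  s[A,A] = ((-2.6667)·(-2.6667) + (3.3333)·(3.3333) + (2.3333)·(2.3333) + (-1.6667)·(-1.6667) + (0.3333)·(0.3333) + (-1.6667)·(-1.6667)) / 5 = 29.3333/5 = 5.8667
  s[A,B] = ((-2.6667)·(-2.6667) + (3.3333)·(1.3333) + (2.3333)·(1.3333) + (-1.6667)·(0.3333) + (0.3333)·(-3.6667) + (-1.6667)·(3.3333)) / 5 = 7.3333/5 = 1.4667
  s[B,B] = ((-2.6667)·(-2.6667) + (1.3333)·(1.3333) + (1.3333)·(1.3333) + (0.3333)·(0.3333) + (-3.6667)·(-3.6667) + (3.3333)·(3.3333)) / 5 = 35.3333/5 = 7.0667
  Sample standard deviations s_i = √(s[i,i]):
  s(A) = √(5.8667) = 2.4221
  s(B) = √(7.0667) = 2.6583

Step 3 — r_{ij} = s_{ij} / (s_i · s_j):
  r[A,A] = 1 (diagonal).
  r[A,B] = 1.4667 / (2.4221 · 2.6583) = 1.4667 / 6.4388 = 0.2278
  r[B,B] = 1 (diagonal).

R is symmetric with unit diagonal. Assembling:

R = [[1, 0.2278],
 [0.2278, 1]]


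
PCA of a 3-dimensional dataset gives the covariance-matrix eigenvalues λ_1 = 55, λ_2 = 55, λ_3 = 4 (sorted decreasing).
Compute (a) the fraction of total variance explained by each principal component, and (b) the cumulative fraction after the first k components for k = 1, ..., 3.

Step 1 — total variance = trace(Sigma) = Σ λ_i = 55 + 55 + 4 = 114.

Step 2 — fraction explained by component i = λ_i / Σ λ:
  PC1: 55/114 = 0.4825
  PC2: 55/114 = 0.4825
  PC3: 4/114 = 0.0351

Step 3 — cumulative fraction after k components = (λ_1 + ... + λ_k) / Σ λ:
  k = 1: 55/114 = 0.4825
  k = 2: (55 + 55)/114 = 110/114 = 0.9649
  k = 3: (55 + 55 + 4)/114 = 114/114 = 1

Summary (fraction, with percent):

explained: PC1 0.4825 (48.25%), PC2 0.4825 (48.25%), PC3 0.0351 (3.51%);  cumulative: 0.4825, 0.9649, 1


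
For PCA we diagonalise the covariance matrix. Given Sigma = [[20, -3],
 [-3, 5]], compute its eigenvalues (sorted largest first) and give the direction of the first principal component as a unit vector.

Step 1 — characteristic polynomial of 2×2 Sigma:
  det(Sigma - λI) = λ² - trace · λ + det = 0.
  trace = 20 + 5 = 25, det = 20·5 - (-3)² = 91.
Step 2 — discriminant:
  Δ = trace² - 4·det = 625 - 364 = 261.
Step 3 — eigenvalues:
  λ = (trace ± √Δ)/2 = (25 ± 16.1555)/2,
  λ_1 = 20.5777,  λ_2 = 4.4223.

Step 4 — unit eigenvector for λ_1: solve (Sigma - λ_1 I)v = 0. First row:
  (20 - 20.5777)·v_x + (-3)·v_y = 0, i.e. (-0.5777)·v_x + (-3)·v_y = 0,
  so v ∝ (b, λ_1 - a) = (-3, 0.5777); multiply by -1 so the first entry is positive: u = (3, -0.5777).
  ||u|| = √((3)² + (-0.5777)²) = √(9.3338) ≈ 3.0551,
  v_1 = u/||u|| ≈ (0.982, -0.1891) (||v_1|| = 1).

λ_1 = 20.5777,  λ_2 = 4.4223;  v_1 ≈ (0.982, -0.1891)


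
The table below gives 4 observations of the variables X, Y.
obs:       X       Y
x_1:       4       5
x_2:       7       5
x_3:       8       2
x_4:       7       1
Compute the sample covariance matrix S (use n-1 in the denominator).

Step 1 — column means:
  mean(X) = (4 + 7 + 8 + 7) / 4 = 26/4 = 6.5
  mean(Y) = (5 + 5 + 2 + 1) / 4 = 13/4 = 3.25

Step 2 — sample covariance S[i,j] = (1/(n-1)) · Σ_k (x_{k,i} - mean_i) · (x_{k,j} - mean_j), with n-1 = 3.
  S[X,X] = ((-2.5)·(-2.5) + (0.5)·(0.5) + (1.5)·(1.5) + (0.5)·(0.5)) / 3 = 9/3 = 3
  S[X,Y] = ((-2.5)·(1.75) + (0.5)·(1.75) + (1.5)·(-1.25) + (0.5)·(-2.25)) / 3 = -6.5/3 = -2.1667
  S[Y,Y] = ((1.75)·(1.75) + (1.75)·(1.75) + (-1.25)·(-1.25) + (-2.25)·(-2.25)) / 3 = 12.75/3 = 4.25

S is symmetric (S[j,i] = S[i,j]). Assembling:

S = [[3, -2.1667],
 [-2.1667, 4.25]]


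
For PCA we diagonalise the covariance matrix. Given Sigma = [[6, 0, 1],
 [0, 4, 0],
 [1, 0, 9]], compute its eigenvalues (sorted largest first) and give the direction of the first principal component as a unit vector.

Step 1 — characteristic polynomial p(λ) = det(λI - Sigma) = λ³ - tr·λ² + c_1·λ - det, where tr = trace, c_1 = sum of the principal 2×2 minors, det = det(Sigma):
  tr = 6 + 4 + 9 = 19,
  c_1 = (6·4 - (0)²) + (6·9 - (1)²) + (4·9 - (0)²) = 24 + 53 + 36 = 113,
  det = 6·(4·9 - (0)²) - (0)·((0)·9 - (0)·(1)) + (1)·((0)·(0) - 4·(1)) = 6·(36) - (0)·(0) + (1)·(-4) = 212.
  So p(λ) = λ³ - 19λ² + 113λ - 212.
Step 2 — look for an integer root (rational root theorem: any rational root is an integer divisor of 212). Testing λ = 4:
  p(4) = 64 - 304 + 452 - 212 = 0  ✓
  Dividing out (λ - 4): p(λ) = (λ - 4)(λ² - 15λ + 53).
Step 3 — remaining eigenvalues from the quadratic λ² - 15λ + 53 = 0:
  Δ = 15² - 4·53 = 225 - 212 = 13,  λ = (15 ± √13)/2 = (15 ± 3.6056)/2 ≈ 9.3028 or 5.6972.
  Sorted: λ_1 = 9.3028,  λ_2 = 5.6972,  λ_3 = 4  (check: sum = 19 = tr ✓).

Step 4 — unit eigenvector for λ_1 ≈ 9.3028: v spans the null space of (Sigma - λ_1 I), whose rows are
  r_1 = (-3.3028, 0, 1),  r_2 = (0, -5.3028, 0),  r_3 = (1, 0, -0.3028).
  v is orthogonal to every row, so take v ∝ r_1 × r_2 = ((0)·(0) - (1)·(-5.3028), (1)·(0) - (-3.3028)·(0), (-3.3028)·(-5.3028) - (0)·(0)) ≈ (5.3028, 0, 17.5139).
  Let u = (5.3028, 0, 17.5139).
  ||u|| = √((5.3028)² + (0)² + (17.5139)²) = √(334.8554) ≈ 18.2991,  v_1 = u/||u|| ≈ (0.2898, 0, 0.9571) (||v_1|| = 1).

λ_1 = 9.3028,  λ_2 = 5.6972,  λ_3 = 4;  v_1 ≈ (0.2898, 0, 0.9571)


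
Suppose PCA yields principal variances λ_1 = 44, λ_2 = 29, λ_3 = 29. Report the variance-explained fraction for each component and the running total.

Step 1 — total variance = trace(Sigma) = Σ λ_i = 44 + 29 + 29 = 102.

Step 2 — fraction explained by component i = λ_i / Σ λ:
  PC1: 44/102 = 0.4314
  PC2: 29/102 = 0.2843
  PC3: 29/102 = 0.2843

Step 3 — cumulative fraction after k components = (λ_1 + ... + λ_k) / Σ λ:
  k = 1: 44/102 = 0.4314
  k = 2: (44 + 29)/102 = 73/102 = 0.7157
  k = 3: (44 + 29 + 29)/102 = 102/102 = 1

Summary (fraction, with percent):

explained: PC1 0.4314 (43.14%), PC2 0.2843 (28.43%), PC3 0.2843 (28.43%);  cumulative: 0.4314, 0.7157, 1


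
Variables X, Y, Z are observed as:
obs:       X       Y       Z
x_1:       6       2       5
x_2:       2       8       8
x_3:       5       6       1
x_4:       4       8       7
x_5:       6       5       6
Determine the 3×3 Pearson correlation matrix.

Step 1 — column means:
  mean(X) = (6 + 2 + 5 + 4 + 6) / 5 = 23/5 = 4.6
  mean(Y) = (2 + 8 + 6 + 8 + 5) / 5 = 29/5 = 5.8
  mean(Z) = (5 + 8 + 1 + 7 + 6) / 5 = 27/5 = 5.4

Step 2 — sample variances and covariances s[i,j] = (1/(n-1)) · Σ_k (x_{k,i} - mean_i) · (x_{k,j} - mean_j), with n-1 = 4:
  s[X,X] = ((1.4)·(1.4) + (-2.6)·(-2.6) + (0.4)·(0.4) + (-0.6)·(-0.6) + (1.4)·(1.4)) / 4 = 11.2/4 = 2.8
  s[X,Y] = ((1.4)·(-3.8) + (-2.6)·(2.2) + (0.4)·(0.2) + (-0.6)·(2.2) + (1.4)·(-0.8)) / 4 = -13.4/4 = -3.35
  s[X,Z] = ((1.4)·(-0.4) + (-2.6)·(2.6) + (0.4)·(-4.4) + (-0.6)·(1.6) + (1.4)·(0.6)) / 4 = -9.2/4 = -2.3
  s[Y,Y] = ((-3.8)·(-3.8) + (2.2)·(2.2) + (0.2)·(0.2) + (2.2)·(2.2) + (-0.8)·(-0.8)) / 4 = 24.8/4 = 6.2
  s[Y,Z] = ((-3.8)·(-0.4) + (2.2)·(2.6) + (0.2)·(-4.4) + (2.2)·(1.6) + (-0.8)·(0.6)) / 4 = 9.4/4 = 2.35
  s[Z,Z] = ((-0.4)·(-0.4) + (2.6)·(2.6) + (-4.4)·(-4.4) + (1.6)·(1.6) + (0.6)·(0.6)) / 4 = 29.2/4 = 7.3
  Sample standard deviations s_i = √(s[i,i]):
  s(X) = √(2.8) = 1.6733
  s(Y) = √(6.2) = 2.49
  s(Z) = √(7.3) = 2.7019

Step 3 — r_{ij} = s_{ij} / (s_i · s_j):
  r[X,X] = 1 (diagonal).
  r[X,Y] = -3.35 / (1.6733 · 2.49) = -3.35 / 4.1665 = -0.804
  r[X,Z] = -2.3 / (1.6733 · 2.7019) = -2.3 / 4.5211 = -0.5087
  r[Y,Y] = 1 (diagonal).
  r[Y,Z] = 2.35 / (2.49 · 2.7019) = 2.35 / 6.7276 = 0.3493
  r[Z,Z] = 1 (diagonal).

R is symmetric with unit diagonal. Assembling:

R = [[1, -0.804, -0.5087],
 [-0.804, 1, 0.3493],
 [-0.5087, 0.3493, 1]]


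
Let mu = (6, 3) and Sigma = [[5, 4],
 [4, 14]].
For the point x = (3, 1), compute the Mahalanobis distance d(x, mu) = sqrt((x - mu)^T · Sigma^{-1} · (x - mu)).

Step 1 — centre the observation: (x - mu) = (-3, -2).

Step 2 — invert Sigma. det(Sigma) = 5·14 - (4)² = 54.
  Sigma^{-1} = (1/det) · [[d, -b], [-b, a]] = [[0.2593, -0.0741],
 [-0.0741, 0.0926]].

Step 3 — form the quadratic (x - mu)^T · Sigma^{-1} · (x - mu):
  Sigma^{-1} · (x - mu) = (-0.6296, 0.037).
  (x - mu)^T · [Sigma^{-1} · (x - mu)] = (-3)·(-0.6296) + (-2)·(0.037) = 1.8148.

Step 4 — take square root: d = √(1.8148) ≈ 1.3472.

d(x, mu) = √(1.8148) ≈ 1.3472


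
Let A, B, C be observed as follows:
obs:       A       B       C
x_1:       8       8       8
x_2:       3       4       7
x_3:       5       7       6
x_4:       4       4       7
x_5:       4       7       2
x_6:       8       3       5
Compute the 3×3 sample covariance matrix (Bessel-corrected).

Step 1 — column means:
  mean(A) = (8 + 3 + 5 + 4 + 4 + 8) / 6 = 32/6 = 5.3333
  mean(B) = (8 + 4 + 7 + 4 + 7 + 3) / 6 = 33/6 = 5.5
  mean(C) = (8 + 7 + 6 + 7 + 2 + 5) / 6 = 35/6 = 5.8333

Step 2 — sample covariance S[i,j] = (1/(n-1)) · Σ_k (x_{k,i} - mean_i) · (x_{k,j} - mean_j), with n-1 = 5.
  S[A,A] = ((2.6667)·(2.6667) + (-2.3333)·(-2.3333) + (-0.3333)·(-0.3333) + (-1.3333)·(-1.3333) + (-1.3333)·(-1.3333) + (2.6667)·(2.6667)) / 5 = 23.3333/5 = 4.6667
  S[A,B] = ((2.6667)·(2.5) + (-2.3333)·(-1.5) + (-0.3333)·(1.5) + (-1.3333)·(-1.5) + (-1.3333)·(1.5) + (2.6667)·(-2.5)) / 5 = 3/5 = 0.6
  S[A,C] = ((2.6667)·(2.1667) + (-2.3333)·(1.1667) + (-0.3333)·(0.1667) + (-1.3333)·(1.1667) + (-1.3333)·(-3.8333) + (2.6667)·(-0.8333)) / 5 = 4.3333/5 = 0.8667
  S[B,B] = ((2.5)·(2.5) + (-1.5)·(-1.5) + (1.5)·(1.5) + (-1.5)·(-1.5) + (1.5)·(1.5) + (-2.5)·(-2.5)) / 5 = 21.5/5 = 4.3
  S[B,C] = ((2.5)·(2.1667) + (-1.5)·(1.1667) + (1.5)·(0.1667) + (-1.5)·(1.1667) + (1.5)·(-3.8333) + (-2.5)·(-0.8333)) / 5 = -1.5/5 = -0.3
  S[C,C] = ((2.1667)·(2.1667) + (1.1667)·(1.1667) + (0.1667)·(0.1667) + (1.1667)·(1.1667) + (-3.8333)·(-3.8333) + (-0.8333)·(-0.8333)) / 5 = 22.8333/5 = 4.5667

S is symmetric (S[j,i] = S[i,j]). Assembling:

S = [[4.6667, 0.6, 0.8667],
 [0.6, 4.3, -0.3],
 [0.8667, -0.3, 4.5667]]


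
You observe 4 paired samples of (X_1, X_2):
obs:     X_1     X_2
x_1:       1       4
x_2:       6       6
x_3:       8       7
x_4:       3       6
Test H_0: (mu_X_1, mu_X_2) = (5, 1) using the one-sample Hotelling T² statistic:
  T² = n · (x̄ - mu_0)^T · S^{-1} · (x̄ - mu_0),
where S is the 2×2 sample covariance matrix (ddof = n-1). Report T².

Step 1 — sample mean vector:
  mean(X_1) = (1 + 6 + 8 + 3) / 4 = 18/4 = 4.5
  mean(X_2) = (4 + 6 + 7 + 6) / 4 = 23/4 = 5.75
  x̄ = (4.5, 5.75),  deviation x̄ - mu_0 = (4.5, 5.75) - (5, 1) = (-0.5, 4.75).

Step 2 — sample covariance matrix, S[i,j] = (1/(n-1)) · Σ_k (x_{k,i} - mean_i) · (x_{k,j} - mean_j), divisor n-1 = 3:
  S[X_1,X_1] = ((-3.5)·(-3.5) + (1.5)·(1.5) + (3.5)·(3.5) + (-1.5)·(-1.5)) / 3 = 29/3 = 9.6667
  S[X_1,X_2] = ((-3.5)·(-1.75) + (1.5)·(0.25) + (3.5)·(1.25) + (-1.5)·(0.25)) / 3 = 10.5/3 = 3.5
  S[X_2,X_2] = ((-1.75)·(-1.75) + (0.25)·(0.25) + (1.25)·(1.25) + (0.25)·(0.25)) / 3 = 4.75/3 = 1.5833
  S = [[9.6667, 3.5],
 [3.5, 1.5833]].

Step 3 — invert S. det(S) = 9.6667·1.5833 - (3.5)² = 3.0556.
  S^{-1} = (1/det) · [[d, -b], [-b, a]] = [[0.5182, -1.1455],
 [-1.1455, 3.1636]].

Step 4 — quadratic form (x̄ - mu_0)^T · S^{-1} · (x̄ - mu_0):
  S^{-1} · (x̄ - mu_0) = (-5.7, 15.6),
  (x̄ - mu_0)^T · [...] = (-0.5)·(-5.7) + (4.75)·(15.6) = 76.95.

Step 5 — scale by n: T² = 4 · 76.95 = 307.8.

T² ≈ 307.8


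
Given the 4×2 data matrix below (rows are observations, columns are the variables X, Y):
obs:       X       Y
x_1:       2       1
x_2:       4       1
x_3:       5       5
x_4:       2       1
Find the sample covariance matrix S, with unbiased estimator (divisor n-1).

Step 1 — column means:
  mean(X) = (2 + 4 + 5 + 2) / 4 = 13/4 = 3.25
  mean(Y) = (1 + 1 + 5 + 1) / 4 = 8/4 = 2

Step 2 — sample covariance S[i,j] = (1/(n-1)) · Σ_k (x_{k,i} - mean_i) · (x_{k,j} - mean_j), with n-1 = 3.
  S[X,X] = ((-1.25)·(-1.25) + (0.75)·(0.75) + (1.75)·(1.75) + (-1.25)·(-1.25)) / 3 = 6.75/3 = 2.25
  S[X,Y] = ((-1.25)·(-1) + (0.75)·(-1) + (1.75)·(3) + (-1.25)·(-1)) / 3 = 7/3 = 2.3333
  S[Y,Y] = ((-1)·(-1) + (-1)·(-1) + (3)·(3) + (-1)·(-1)) / 3 = 12/3 = 4

S is symmetric (S[j,i] = S[i,j]). Assembling:

S = [[2.25, 2.3333],
 [2.3333, 4]]


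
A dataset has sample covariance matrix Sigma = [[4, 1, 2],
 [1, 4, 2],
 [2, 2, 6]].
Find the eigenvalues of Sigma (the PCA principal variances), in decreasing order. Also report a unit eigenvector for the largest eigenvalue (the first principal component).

Step 1 — characteristic polynomial p(λ) = det(λI - Sigma) = λ³ - tr·λ² + c_1·λ - det, where tr = trace, c_1 = sum of the principal 2×2 minors, det = det(Sigma):
  tr = 4 + 4 + 6 = 14,
  c_1 = (4·4 - (1)²) + (4·6 - (2)²) + (4·6 - (2)²) = 15 + 20 + 20 = 55,
  det = 4·(4·6 - (2)²) - (1)·((1)·6 - (2)·(2)) + (2)·((1)·(2) - 4·(2)) = 4·(20) - (1)·(2) + (2)·(-6) = 66.
  So p(λ) = λ³ - 14λ² + 55λ - 66.
Step 2 — look for an integer root (rational root theorem: any rational root is an integer divisor of 66). Testing λ = 3:
  p(3) = 27 - 126 + 165 - 66 = 0  ✓
  Dividing out (λ - 3): p(λ) = (λ - 3)(λ² - 11λ + 22).
Step 3 — remaining eigenvalues from the quadratic λ² - 11λ + 22 = 0:
  Δ = 11² - 4·22 = 121 - 88 = 33,  λ = (11 ± √33)/2 = (11 ± 5.7446)/2 ≈ 8.3723 or 2.6277.
  Sorted: λ_1 = 8.3723,  λ_2 = 3,  λ_3 = 2.6277  (check: sum = 14 = tr ✓).

Step 4 — unit eigenvector for λ_1 ≈ 8.3723: v spans the null space of (Sigma - λ_1 I), whose rows are
  r_1 = (-4.3723, 1, 2),  r_2 = (1, -4.3723, 2),  r_3 = (2, 2, -2.3723).
  v is orthogonal to every row, so take v ∝ r_1 × r_2 = ((1)·(2) - (2)·(-4.3723), (2)·(1) - (-4.3723)·(2), (-4.3723)·(-4.3723) - (1)·(1)) ≈ (10.7446, 10.7446, 18.1168).
  Let u = (10.7446, 10.7446, 18.1168).
  ||u|| = √((10.7446)² + (10.7446)² + (18.1168)²) = √(559.1113) ≈ 23.6455,  v_1 = u/||u|| ≈ (0.4544, 0.4544, 0.7662) (||v_1|| = 1).

λ_1 = 8.3723,  λ_2 = 3,  λ_3 = 2.6277;  v_1 ≈ (0.4544, 0.4544, 0.7662)


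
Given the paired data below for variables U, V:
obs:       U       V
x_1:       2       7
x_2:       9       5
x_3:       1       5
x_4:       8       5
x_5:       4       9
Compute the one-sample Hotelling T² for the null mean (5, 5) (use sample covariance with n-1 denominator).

Step 1 — sample mean vector:
  mean(U) = (2 + 9 + 1 + 8 + 4) / 5 = 24/5 = 4.8
  mean(V) = (7 + 5 + 5 + 5 + 9) / 5 = 31/5 = 6.2
  x̄ = (4.8, 6.2),  deviation x̄ - mu_0 = (4.8, 6.2) - (5, 5) = (-0.2, 1.2).

Step 2 — sample covariance matrix, S[i,j] = (1/(n-1)) · Σ_k (x_{k,i} - mean_i) · (x_{k,j} - mean_j), divisor n-1 = 4:
  S[U,U] = ((-2.8)·(-2.8) + (4.2)·(4.2) + (-3.8)·(-3.8) + (3.2)·(3.2) + (-0.8)·(-0.8)) / 4 = 50.8/4 = 12.7
  S[U,V] = ((-2.8)·(0.8) + (4.2)·(-1.2) + (-3.8)·(-1.2) + (3.2)·(-1.2) + (-0.8)·(2.8)) / 4 = -8.8/4 = -2.2
  S[V,V] = ((0.8)·(0.8) + (-1.2)·(-1.2) + (-1.2)·(-1.2) + (-1.2)·(-1.2) + (2.8)·(2.8)) / 4 = 12.8/4 = 3.2
  S = [[12.7, -2.2],
 [-2.2, 3.2]].

Step 3 — invert S. det(S) = 12.7·3.2 - (-2.2)² = 35.8.
  S^{-1} = (1/det) · [[d, -b], [-b, a]] = [[0.0894, 0.0615],
 [0.0615, 0.3547]].

Step 4 — quadratic form (x̄ - mu_0)^T · S^{-1} · (x̄ - mu_0):
  S^{-1} · (x̄ - mu_0) = (0.0559, 0.4134),
  (x̄ - mu_0)^T · [...] = (-0.2)·(0.0559) + (1.2)·(0.4134) = 0.4849.

Step 5 — scale by n: T² = 5 · 0.4849 = 2.4246.

T² ≈ 2.4246


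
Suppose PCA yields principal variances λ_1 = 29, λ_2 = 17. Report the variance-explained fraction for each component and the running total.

Step 1 — total variance = trace(Sigma) = Σ λ_i = 29 + 17 = 46.

Step 2 — fraction explained by component i = λ_i / Σ λ:
  PC1: 29/46 = 0.6304
  PC2: 17/46 = 0.3696

Step 3 — cumulative fraction after k components = (λ_1 + ... + λ_k) / Σ λ:
  k = 1: 29/46 = 0.6304
  k = 2: (29 + 17)/46 = 46/46 = 1

Summary (fraction, with percent):

explained: PC1 0.6304 (63.04%), PC2 0.3696 (36.96%);  cumulative: 0.6304, 1


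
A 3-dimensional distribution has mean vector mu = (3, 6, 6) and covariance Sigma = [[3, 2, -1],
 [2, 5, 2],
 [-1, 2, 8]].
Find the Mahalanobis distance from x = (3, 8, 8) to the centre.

Step 1 — centre the observation: (x - mu) = (0, 2, 2).

Step 2 — invert Sigma (cofactor / det for 3×3, or solve directly):
  Sigma^{-1} = [[0.5714, -0.2857, 0.1429],
 [-0.2857, 0.3651, -0.127],
 [0.1429, -0.127, 0.1746]].

Step 3 — form the quadratic (x - mu)^T · Sigma^{-1} · (x - mu):
  Sigma^{-1} · (x - mu) = (-0.2857, 0.4762, 0.0952).
  (x - mu)^T · [Sigma^{-1} · (x - mu)] = (0)·(-0.2857) + (2)·(0.4762) + (2)·(0.0952) = 1.1429.

Step 4 — take square root: d = √(1.1429) ≈ 1.069.

d(x, mu) = √(1.1429) ≈ 1.069


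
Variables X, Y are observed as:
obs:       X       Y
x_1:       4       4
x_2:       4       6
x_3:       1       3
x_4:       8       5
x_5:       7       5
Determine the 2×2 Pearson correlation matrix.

Step 1 — column means:
  mean(X) = (4 + 4 + 1 + 8 + 7) / 5 = 24/5 = 4.8
  mean(Y) = (4 + 6 + 3 + 5 + 5) / 5 = 23/5 = 4.6

Step 2 — sample variances and covariances s[i,j] = (1/(n-1)) · Σ_k (x_{k,i} - mean_i) · (x_{k,j} - mean_j), with n-1 = 4:
  s[X,X] = ((-0.8)·(-0.8) + (-0.8)·(-0.8) + (-3.8)·(-3.8) + (3.2)·(3.2) + (2.2)·(2.2)) / 4 = 30.8/4 = 7.7
  s[X,Y] = ((-0.8)·(-0.6) + (-0.8)·(1.4) + (-3.8)·(-1.6) + (3.2)·(0.4) + (2.2)·(0.4)) / 4 = 7.6/4 = 1.9
  s[Y,Y] = ((-0.6)·(-0.6) + (1.4)·(1.4) + (-1.6)·(-1.6) + (0.4)·(0.4) + (0.4)·(0.4)) / 4 = 5.2/4 = 1.3
  Sample standard deviations s_i = √(s[i,i]):
  s(X) = √(7.7) = 2.7749
  s(Y) = √(1.3) = 1.1402

Step 3 — r_{ij} = s_{ij} / (s_i · s_j):
  r[X,X] = 1 (diagonal).
  r[X,Y] = 1.9 / (2.7749 · 1.1402) = 1.9 / 3.1639 = 0.6005
  r[Y,Y] = 1 (diagonal).

R is symmetric with unit diagonal. Assembling:

R = [[1, 0.6005],
 [0.6005, 1]]


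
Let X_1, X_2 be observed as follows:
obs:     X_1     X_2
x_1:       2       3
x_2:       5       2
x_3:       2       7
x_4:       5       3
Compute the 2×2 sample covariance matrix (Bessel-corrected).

Step 1 — column means:
  mean(X_1) = (2 + 5 + 2 + 5) / 4 = 14/4 = 3.5
  mean(X_2) = (3 + 2 + 7 + 3) / 4 = 15/4 = 3.75

Step 2 — sample covariance S[i,j] = (1/(n-1)) · Σ_k (x_{k,i} - mean_i) · (x_{k,j} - mean_j), with n-1 = 3.
  S[X_1,X_1] = ((-1.5)·(-1.5) + (1.5)·(1.5) + (-1.5)·(-1.5) + (1.5)·(1.5)) / 3 = 9/3 = 3
  S[X_1,X_2] = ((-1.5)·(-0.75) + (1.5)·(-1.75) + (-1.5)·(3.25) + (1.5)·(-0.75)) / 3 = -7.5/3 = -2.5
  S[X_2,X_2] = ((-0.75)·(-0.75) + (-1.75)·(-1.75) + (3.25)·(3.25) + (-0.75)·(-0.75)) / 3 = 14.75/3 = 4.9167

S is symmetric (S[j,i] = S[i,j]). Assembling:

S = [[3, -2.5],
 [-2.5, 4.9167]]


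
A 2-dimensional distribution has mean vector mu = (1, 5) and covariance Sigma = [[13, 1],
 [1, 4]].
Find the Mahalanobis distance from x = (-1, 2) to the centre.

Step 1 — centre the observation: (x - mu) = (-2, -3).

Step 2 — invert Sigma. det(Sigma) = 13·4 - (1)² = 51.
  Sigma^{-1} = (1/det) · [[d, -b], [-b, a]] = [[0.0784, -0.0196],
 [-0.0196, 0.2549]].

Step 3 — form the quadratic (x - mu)^T · Sigma^{-1} · (x - mu):
  Sigma^{-1} · (x - mu) = (-0.098, -0.7255).
  (x - mu)^T · [Sigma^{-1} · (x - mu)] = (-2)·(-0.098) + (-3)·(-0.7255) = 2.3725.

Step 4 — take square root: d = √(2.3725) ≈ 1.5403.

d(x, mu) = √(2.3725) ≈ 1.5403


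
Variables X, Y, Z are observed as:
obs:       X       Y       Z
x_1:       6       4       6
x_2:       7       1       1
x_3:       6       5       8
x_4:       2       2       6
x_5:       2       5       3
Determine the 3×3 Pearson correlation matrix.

Step 1 — column means:
  mean(X) = (6 + 7 + 6 + 2 + 2) / 5 = 23/5 = 4.6
  mean(Y) = (4 + 1 + 5 + 2 + 5) / 5 = 17/5 = 3.4
  mean(Z) = (6 + 1 + 8 + 6 + 3) / 5 = 24/5 = 4.8

Step 2 — sample variances and covariances s[i,j] = (1/(n-1)) · Σ_k (x_{k,i} - mean_i) · (x_{k,j} - mean_j), with n-1 = 4:
  s[X,X] = ((1.4)·(1.4) + (2.4)·(2.4) + (1.4)·(1.4) + (-2.6)·(-2.6) + (-2.6)·(-2.6)) / 4 = 23.2/4 = 5.8
  s[X,Y] = ((1.4)·(0.6) + (2.4)·(-2.4) + (1.4)·(1.6) + (-2.6)·(-1.4) + (-2.6)·(1.6)) / 4 = -3.2/4 = -0.8
  s[X,Z] = ((1.4)·(1.2) + (2.4)·(-3.8) + (1.4)·(3.2) + (-2.6)·(1.2) + (-2.6)·(-1.8)) / 4 = -1.4/4 = -0.35
  s[Y,Y] = ((0.6)·(0.6) + (-2.4)·(-2.4) + (1.6)·(1.6) + (-1.4)·(-1.4) + (1.6)·(1.6)) / 4 = 13.2/4 = 3.3
  s[Y,Z] = ((0.6)·(1.2) + (-2.4)·(-3.8) + (1.6)·(3.2) + (-1.4)·(1.2) + (1.6)·(-1.8)) / 4 = 10.4/4 = 2.6
  s[Z,Z] = ((1.2)·(1.2) + (-3.8)·(-3.8) + (3.2)·(3.2) + (1.2)·(1.2) + (-1.8)·(-1.8)) / 4 = 30.8/4 = 7.7
  Sample standard deviations s_i = √(s[i,i]):
  s(X) = √(5.8) = 2.4083
  s(Y) = √(3.3) = 1.8166
  s(Z) = √(7.7) = 2.7749

Step 3 — r_{ij} = s_{ij} / (s_i · s_j):
  r[X,X] = 1 (diagonal).
  r[X,Y] = -0.8 / (2.4083 · 1.8166) = -0.8 / 4.3749 = -0.1829
  r[X,Z] = -0.35 / (2.4083 · 2.7749) = -0.35 / 6.6828 = -0.0524
  r[Y,Y] = 1 (diagonal).
  r[Y,Z] = 2.6 / (1.8166 · 2.7749) = 2.6 / 5.0408 = 0.5158
  r[Z,Z] = 1 (diagonal).

R is symmetric with unit diagonal. Assembling:

R = [[1, -0.1829, -0.0524],
 [-0.1829, 1, 0.5158],
 [-0.0524, 0.5158, 1]]


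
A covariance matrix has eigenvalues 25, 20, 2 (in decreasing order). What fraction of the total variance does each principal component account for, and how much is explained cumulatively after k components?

Step 1 — total variance = trace(Sigma) = Σ λ_i = 25 + 20 + 2 = 47.

Step 2 — fraction explained by component i = λ_i / Σ λ:
  PC1: 25/47 = 0.5319
  PC2: 20/47 = 0.4255
  PC3: 2/47 = 0.0426

Step 3 — cumulative fraction after k components = (λ_1 + ... + λ_k) / Σ λ:
  k = 1: 25/47 = 0.5319
  k = 2: (25 + 20)/47 = 45/47 = 0.9574
  k = 3: (25 + 20 + 2)/47 = 47/47 = 1

Summary (fraction, with percent):

explained: PC1 0.5319 (53.19%), PC2 0.4255 (42.55%), PC3 0.0426 (4.26%);  cumulative: 0.5319, 0.9574, 1


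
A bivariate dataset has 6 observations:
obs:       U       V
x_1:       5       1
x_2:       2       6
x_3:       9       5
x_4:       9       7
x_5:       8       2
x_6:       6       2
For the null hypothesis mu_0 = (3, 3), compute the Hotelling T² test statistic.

Step 1 — sample mean vector:
  mean(U) = (5 + 2 + 9 + 9 + 8 + 6) / 6 = 39/6 = 6.5
  mean(V) = (1 + 6 + 5 + 7 + 2 + 2) / 6 = 23/6 = 3.8333
  x̄ = (6.5, 3.8333),  deviation x̄ - mu_0 = (6.5, 3.8333) - (3, 3) = (3.5, 0.8333).

Step 2 — sample covariance matrix, S[i,j] = (1/(n-1)) · Σ_k (x_{k,i} - mean_i) · (x_{k,j} - mean_j), divisor n-1 = 5:
  S[U,U] = ((-1.5)·(-1.5) + (-4.5)·(-4.5) + (2.5)·(2.5) + (2.5)·(2.5) + (1.5)·(1.5) + (-0.5)·(-0.5)) / 5 = 37.5/5 = 7.5
  S[U,V] = ((-1.5)·(-2.8333) + (-4.5)·(2.1667) + (2.5)·(1.1667) + (2.5)·(3.1667) + (1.5)·(-1.8333) + (-0.5)·(-1.8333)) / 5 = 3.5/5 = 0.7
  S[V,V] = ((-2.8333)·(-2.8333) + (2.1667)·(2.1667) + (1.1667)·(1.1667) + (3.1667)·(3.1667) + (-1.8333)·(-1.8333) + (-1.8333)·(-1.8333)) / 5 = 30.8333/5 = 6.1667
  S = [[7.5, 0.7],
 [0.7, 6.1667]].

Step 3 — invert S. det(S) = 7.5·6.1667 - (0.7)² = 45.76.
  S^{-1} = (1/det) · [[d, -b], [-b, a]] = [[0.1348, -0.0153],
 [-0.0153, 0.1639]].

Step 4 — quadratic form (x̄ - mu_0)^T · S^{-1} · (x̄ - mu_0):
  S^{-1} · (x̄ - mu_0) = (0.4589, 0.083),
  (x̄ - mu_0)^T · [...] = (3.5)·(0.4589) + (0.8333)·(0.083) = 1.6754.

Step 5 — scale by n: T² = 6 · 1.6754 = 10.0524.

T² ≈ 10.0524


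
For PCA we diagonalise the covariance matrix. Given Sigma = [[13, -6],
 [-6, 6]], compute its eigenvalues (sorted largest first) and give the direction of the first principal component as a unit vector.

Step 1 — characteristic polynomial of 2×2 Sigma:
  det(Sigma - λI) = λ² - trace · λ + det = 0.
  trace = 13 + 6 = 19, det = 13·6 - (-6)² = 42.
Step 2 — discriminant:
  Δ = trace² - 4·det = 361 - 168 = 193.
Step 3 — eigenvalues:
  λ = (trace ± √Δ)/2 = (19 ± 13.8924)/2,
  λ_1 = 16.4462,  λ_2 = 2.5538.

Step 4 — unit eigenvector for λ_1: solve (Sigma - λ_1 I)v = 0. First row:
  (13 - 16.4462)·v_x + (-6)·v_y = 0, i.e. (-3.4462)·v_x + (-6)·v_y = 0,
  so v ∝ (b, λ_1 - a) = (-6, 3.4462); multiply by -1 so the first entry is positive: u = (6, -3.4462).
  ||u|| = √((6)² + (-3.4462)²) = √(47.8764) ≈ 6.9193,
  v_1 = u/||u|| ≈ (0.8671, -0.4981) (||v_1|| = 1).

λ_1 = 16.4462,  λ_2 = 2.5538;  v_1 ≈ (0.8671, -0.4981)


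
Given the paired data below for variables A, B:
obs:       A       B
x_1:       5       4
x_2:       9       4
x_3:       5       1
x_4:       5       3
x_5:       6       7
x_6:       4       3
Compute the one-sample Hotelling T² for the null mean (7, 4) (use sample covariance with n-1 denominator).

Step 1 — sample mean vector:
  mean(A) = (5 + 9 + 5 + 5 + 6 + 4) / 6 = 34/6 = 5.6667
  mean(B) = (4 + 4 + 1 + 3 + 7 + 3) / 6 = 22/6 = 3.6667
  x̄ = (5.6667, 3.6667),  deviation x̄ - mu_0 = (5.6667, 3.6667) - (7, 4) = (-1.3333, -0.3333).

Step 2 — sample covariance matrix, S[i,j] = (1/(n-1)) · Σ_k (x_{k,i} - mean_i) · (x_{k,j} - mean_j), divisor n-1 = 5:
  S[A,A] = ((-0.6667)·(-0.6667) + (3.3333)·(3.3333) + (-0.6667)·(-0.6667) + (-0.6667)·(-0.6667) + (0.3333)·(0.3333) + (-1.6667)·(-1.6667)) / 5 = 15.3333/5 = 3.0667
  S[A,B] = ((-0.6667)·(0.3333) + (3.3333)·(0.3333) + (-0.6667)·(-2.6667) + (-0.6667)·(-0.6667) + (0.3333)·(3.3333) + (-1.6667)·(-0.6667)) / 5 = 5.3333/5 = 1.0667
  S[B,B] = ((0.3333)·(0.3333) + (0.3333)·(0.3333) + (-2.6667)·(-2.6667) + (-0.6667)·(-0.6667) + (3.3333)·(3.3333) + (-0.6667)·(-0.6667)) / 5 = 19.3333/5 = 3.8667
  S = [[3.0667, 1.0667],
 [1.0667, 3.8667]].

Step 3 — invert S. det(S) = 3.0667·3.8667 - (1.0667)² = 10.72.
  S^{-1} = (1/det) · [[d, -b], [-b, a]] = [[0.3607, -0.0995],
 [-0.0995, 0.2861]].

Step 4 — quadratic form (x̄ - mu_0)^T · S^{-1} · (x̄ - mu_0):
  S^{-1} · (x̄ - mu_0) = (-0.4478, 0.0373),
  (x̄ - mu_0)^T · [...] = (-1.3333)·(-0.4478) + (-0.3333)·(0.0373) = 0.5846.

Step 5 — scale by n: T² = 6 · 0.5846 = 3.5075.

T² ≈ 3.5075


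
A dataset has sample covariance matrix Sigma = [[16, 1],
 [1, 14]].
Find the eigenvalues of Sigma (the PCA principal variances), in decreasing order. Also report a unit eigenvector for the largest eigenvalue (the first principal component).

Step 1 — characteristic polynomial of 2×2 Sigma:
  det(Sigma - λI) = λ² - trace · λ + det = 0.
  trace = 16 + 14 = 30, det = 16·14 - (1)² = 223.
Step 2 — discriminant:
  Δ = trace² - 4·det = 900 - 892 = 8.
Step 3 — eigenvalues:
  λ = (trace ± √Δ)/2 = (30 ± 2.8284)/2,
  λ_1 = 16.4142,  λ_2 = 13.5858.

Step 4 — unit eigenvector for λ_1: solve (Sigma - λ_1 I)v = 0. First row:
  (16 - 16.4142)·v_x + (1)·v_y = 0, i.e. (-0.4142)·v_x + (1)·v_y = 0,
  so v ∝ (b, λ_1 - a) = (1, 0.4142) = u.
  ||u|| = √((1)² + (0.4142)²) = √(1.1716) ≈ 1.0824,
  v_1 = u/||u|| ≈ (0.9239, 0.3827) (||v_1|| = 1).

λ_1 = 16.4142,  λ_2 = 13.5858;  v_1 ≈ (0.9239, 0.3827)


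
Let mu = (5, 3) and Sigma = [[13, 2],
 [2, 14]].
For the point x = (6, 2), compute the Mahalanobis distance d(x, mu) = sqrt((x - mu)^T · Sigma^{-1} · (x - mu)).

Step 1 — centre the observation: (x - mu) = (1, -1).

Step 2 — invert Sigma. det(Sigma) = 13·14 - (2)² = 178.
  Sigma^{-1} = (1/det) · [[d, -b], [-b, a]] = [[0.0787, -0.0112],
 [-0.0112, 0.073]].

Step 3 — form the quadratic (x - mu)^T · Sigma^{-1} · (x - mu):
  Sigma^{-1} · (x - mu) = (0.0899, -0.0843).
  (x - mu)^T · [Sigma^{-1} · (x - mu)] = (1)·(0.0899) + (-1)·(-0.0843) = 0.1742.

Step 4 — take square root: d = √(0.1742) ≈ 0.4173.

d(x, mu) = √(0.1742) ≈ 0.4173


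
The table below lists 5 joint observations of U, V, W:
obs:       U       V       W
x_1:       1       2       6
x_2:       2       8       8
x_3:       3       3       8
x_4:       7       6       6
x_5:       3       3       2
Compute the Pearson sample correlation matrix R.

Step 1 — column means:
  mean(U) = (1 + 2 + 3 + 7 + 3) / 5 = 16/5 = 3.2
  mean(V) = (2 + 8 + 3 + 6 + 3) / 5 = 22/5 = 4.4
  mean(W) = (6 + 8 + 8 + 6 + 2) / 5 = 30/5 = 6

Step 2 — sample variances and covariances s[i,j] = (1/(n-1)) · Σ_k (x_{k,i} - mean_i) · (x_{k,j} - mean_j), with n-1 = 4:
  s[U,U] = ((-2.2)·(-2.2) + (-1.2)·(-1.2) + (-0.2)·(-0.2) + (3.8)·(3.8) + (-0.2)·(-0.2)) / 4 = 20.8/4 = 5.2
  s[U,V] = ((-2.2)·(-2.4) + (-1.2)·(3.6) + (-0.2)·(-1.4) + (3.8)·(1.6) + (-0.2)·(-1.4)) / 4 = 7.6/4 = 1.9
  s[U,W] = ((-2.2)·(0) + (-1.2)·(2) + (-0.2)·(2) + (3.8)·(0) + (-0.2)·(-4)) / 4 = -2/4 = -0.5
  s[V,V] = ((-2.4)·(-2.4) + (3.6)·(3.6) + (-1.4)·(-1.4) + (1.6)·(1.6) + (-1.4)·(-1.4)) / 4 = 25.2/4 = 6.3
  s[V,W] = ((-2.4)·(0) + (3.6)·(2) + (-1.4)·(2) + (1.6)·(0) + (-1.4)·(-4)) / 4 = 10/4 = 2.5
  s[W,W] = ((0)·(0) + (2)·(2) + (2)·(2) + (0)·(0) + (-4)·(-4)) / 4 = 24/4 = 6
  Sample standard deviations s_i = √(s[i,i]):
  s(U) = √(5.2) = 2.2804
  s(V) = √(6.3) = 2.51
  s(W) = √(6) = 2.4495

Step 3 — r_{ij} = s_{ij} / (s_i · s_j):
  r[U,U] = 1 (diagonal).
  r[U,V] = 1.9 / (2.2804 · 2.51) = 1.9 / 5.7236 = 0.332
  r[U,W] = -0.5 / (2.2804 · 2.4495) = -0.5 / 5.5857 = -0.0895
  r[V,V] = 1 (diagonal).
  r[V,W] = 2.5 / (2.51 · 2.4495) = 2.5 / 6.1482 = 0.4066
  r[W,W] = 1 (diagonal).

R is symmetric with unit diagonal. Assembling:

R = [[1, 0.332, -0.0895],
 [0.332, 1, 0.4066],
 [-0.0895, 0.4066, 1]]
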